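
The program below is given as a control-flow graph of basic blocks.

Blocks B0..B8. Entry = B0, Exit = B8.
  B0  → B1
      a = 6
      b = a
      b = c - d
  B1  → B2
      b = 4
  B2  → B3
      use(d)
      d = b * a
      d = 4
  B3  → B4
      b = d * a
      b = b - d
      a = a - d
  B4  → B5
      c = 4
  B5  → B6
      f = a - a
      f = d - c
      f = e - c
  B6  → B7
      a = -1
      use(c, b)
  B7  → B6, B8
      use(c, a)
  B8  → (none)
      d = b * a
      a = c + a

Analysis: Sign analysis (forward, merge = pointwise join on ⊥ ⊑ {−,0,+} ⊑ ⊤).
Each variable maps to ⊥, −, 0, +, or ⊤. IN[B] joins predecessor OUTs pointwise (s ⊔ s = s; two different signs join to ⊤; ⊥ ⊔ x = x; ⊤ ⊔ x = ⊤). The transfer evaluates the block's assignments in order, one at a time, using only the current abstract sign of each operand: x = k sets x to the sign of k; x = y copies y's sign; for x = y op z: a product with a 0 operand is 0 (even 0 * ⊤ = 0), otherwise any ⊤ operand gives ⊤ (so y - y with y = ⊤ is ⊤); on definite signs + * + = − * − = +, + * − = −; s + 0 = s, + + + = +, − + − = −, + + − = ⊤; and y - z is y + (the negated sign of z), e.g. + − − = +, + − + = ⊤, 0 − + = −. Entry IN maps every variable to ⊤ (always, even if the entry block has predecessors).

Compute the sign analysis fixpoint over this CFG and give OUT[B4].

Answer: {a: ⊤, b: ⊤, c: +, d: +, e: ⊤, f: ⊤}

Working:
Converged values:
  B0:  IN=(all ⊤)  OUT={a:+; rest ⊤}
  B1:  IN={a:+; rest ⊤}  OUT={a:+, b:+; rest ⊤}
  B2:  IN={a:+, b:+; rest ⊤}  OUT={a:+, b:+, d:+; rest ⊤}
  B3:  IN={a:+, b:+, d:+; rest ⊤}  OUT={d:+; rest ⊤}
  B4:  IN={d:+; rest ⊤}  OUT={c:+, d:+; rest ⊤}
  B5:  IN={c:+, d:+; rest ⊤}  OUT={c:+, d:+; rest ⊤}
  B6:  IN={c:+, d:+; rest ⊤}  OUT={a:-, c:+, d:+; rest ⊤}
  B7:  IN={a:-, c:+, d:+; rest ⊤}  OUT={a:-, c:+, d:+; rest ⊤}
  B8:  IN={a:-, c:+, d:+; rest ⊤}  OUT={c:+; rest ⊤}

Merge at B4: IN[B4] = OUT[B3] = {a: ⊤, b: ⊤, c: ⊤, d: +, e: ⊤, f: ⊤}
Applying B4's transfer function to that IN value gives OUT[B4] (row B4 above).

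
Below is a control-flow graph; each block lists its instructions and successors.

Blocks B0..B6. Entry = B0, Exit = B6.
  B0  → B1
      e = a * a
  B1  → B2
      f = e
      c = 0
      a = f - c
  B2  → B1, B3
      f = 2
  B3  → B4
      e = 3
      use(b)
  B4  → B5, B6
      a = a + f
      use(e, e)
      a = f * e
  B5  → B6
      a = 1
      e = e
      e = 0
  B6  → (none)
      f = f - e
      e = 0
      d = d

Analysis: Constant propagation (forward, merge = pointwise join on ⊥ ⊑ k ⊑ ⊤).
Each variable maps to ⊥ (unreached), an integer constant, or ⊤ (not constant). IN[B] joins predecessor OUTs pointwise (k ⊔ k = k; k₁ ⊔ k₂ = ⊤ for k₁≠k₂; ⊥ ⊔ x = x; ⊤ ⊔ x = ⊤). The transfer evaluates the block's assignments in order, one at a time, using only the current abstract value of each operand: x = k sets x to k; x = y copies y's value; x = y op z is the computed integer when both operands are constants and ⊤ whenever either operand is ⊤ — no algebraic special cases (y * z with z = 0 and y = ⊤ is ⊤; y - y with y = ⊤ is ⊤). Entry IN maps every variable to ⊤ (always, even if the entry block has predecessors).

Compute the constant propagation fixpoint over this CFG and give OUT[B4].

Answer: {a: 6, b: ⊤, c: 0, d: ⊤, e: 3, f: 2}

Derivation:
Converged values:
  B0: | IN=(all ⊤) | OUT=(all ⊤)
  B1: | IN=(all ⊤) | OUT={c:0; rest ⊤}
  B2: | IN={c:0; rest ⊤} | OUT={c:0, f:2; rest ⊤}
  B3: | IN={c:0, f:2; rest ⊤} | OUT={c:0, e:3, f:2; rest ⊤}
  B4: | IN={c:0, e:3, f:2; rest ⊤} | OUT={a:6, c:0, e:3, f:2; rest ⊤}
  B5: | IN={a:6, c:0, e:3, f:2; rest ⊤} | OUT={a:1, c:0, e:0, f:2; rest ⊤}
  B6: | IN={c:0, f:2; rest ⊤} | OUT={c:0, e:0; rest ⊤}

Merge at B4: IN[B4] = OUT[B3] = {a: ⊤, b: ⊤, c: 0, d: ⊤, e: 3, f: 2}
Applying B4's transfer function to that IN value gives OUT[B4] (row B4 above).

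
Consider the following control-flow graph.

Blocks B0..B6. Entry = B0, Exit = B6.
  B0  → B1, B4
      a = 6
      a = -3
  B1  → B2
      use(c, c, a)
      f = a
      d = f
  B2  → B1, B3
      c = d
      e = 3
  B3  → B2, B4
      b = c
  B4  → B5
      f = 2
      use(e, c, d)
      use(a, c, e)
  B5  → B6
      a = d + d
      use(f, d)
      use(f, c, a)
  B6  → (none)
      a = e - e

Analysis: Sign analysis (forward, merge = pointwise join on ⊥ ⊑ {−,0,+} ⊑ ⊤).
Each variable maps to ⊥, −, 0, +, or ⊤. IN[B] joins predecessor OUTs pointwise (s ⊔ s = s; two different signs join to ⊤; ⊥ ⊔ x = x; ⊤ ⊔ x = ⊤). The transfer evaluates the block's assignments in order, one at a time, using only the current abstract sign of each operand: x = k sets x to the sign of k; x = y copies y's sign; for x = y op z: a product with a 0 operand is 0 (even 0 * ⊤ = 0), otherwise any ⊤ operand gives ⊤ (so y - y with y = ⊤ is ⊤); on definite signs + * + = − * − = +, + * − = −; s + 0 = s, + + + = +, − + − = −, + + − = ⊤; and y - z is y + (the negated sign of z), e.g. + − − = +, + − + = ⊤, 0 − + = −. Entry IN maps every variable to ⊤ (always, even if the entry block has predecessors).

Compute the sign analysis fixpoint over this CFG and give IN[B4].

Answer: {a: -, b: ⊤, c: ⊤, d: ⊤, e: ⊤, f: ⊤}

Working:
Fixpoint table:
  B0:   IN=(all ⊤)   OUT={a:-; rest ⊤}
  B1:   IN={a:-; rest ⊤}   OUT={a:-, d:-, f:-; rest ⊤}
  B2:   IN={a:-, d:-, f:-; rest ⊤}   OUT={a:-, c:-, d:-, e:+, f:-; rest ⊤}
  B3:   IN={a:-, c:-, d:-, e:+, f:-; rest ⊤}   OUT={a:-, b:-, c:-, d:-, e:+, f:-; rest ⊤}
  B4:   IN={a:-; rest ⊤}   OUT={a:-, f:+; rest ⊤}
  B5:   IN={a:-, f:+; rest ⊤}   OUT={f:+; rest ⊤}
  B6:   IN={f:+; rest ⊤}   OUT={f:+; rest ⊤}

Merge at B4: IN[B4] = OUT[B0] ⊔ OUT[B3] = {a: -, b: ⊤, c: ⊤, d: ⊤, e: ⊤, f: ⊤}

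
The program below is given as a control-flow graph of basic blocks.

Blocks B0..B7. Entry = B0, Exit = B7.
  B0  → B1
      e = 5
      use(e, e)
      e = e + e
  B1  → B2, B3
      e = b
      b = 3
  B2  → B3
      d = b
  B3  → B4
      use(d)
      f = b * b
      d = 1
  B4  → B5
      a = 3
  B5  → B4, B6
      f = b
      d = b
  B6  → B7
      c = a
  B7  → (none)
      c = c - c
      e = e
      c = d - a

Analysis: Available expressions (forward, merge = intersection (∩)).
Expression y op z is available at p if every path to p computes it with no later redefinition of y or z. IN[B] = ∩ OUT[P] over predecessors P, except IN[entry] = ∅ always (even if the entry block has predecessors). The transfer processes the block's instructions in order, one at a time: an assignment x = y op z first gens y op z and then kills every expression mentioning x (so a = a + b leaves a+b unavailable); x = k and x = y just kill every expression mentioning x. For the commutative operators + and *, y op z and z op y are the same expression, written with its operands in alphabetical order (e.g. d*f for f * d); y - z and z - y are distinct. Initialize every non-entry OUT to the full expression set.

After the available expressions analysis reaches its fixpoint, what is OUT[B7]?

Answer: {b*b, d-a}

Working:
Per-block solution:
  B0: | IN={} | OUT={}
  B1: | IN={} | OUT={}
  B2: | IN={} | OUT={}
  B3: | IN={} | OUT={b*b}
  B4: | IN={b*b} | OUT={b*b}
  B5: | IN={b*b} | OUT={b*b}
  B6: | IN={b*b} | OUT={b*b}
  B7: | IN={b*b} | OUT={b*b, d-a}

Merge at B7: IN[B7] = OUT[B6] = {b*b}
Applying B7's transfer function to that IN value gives OUT[B7] (row B7 above).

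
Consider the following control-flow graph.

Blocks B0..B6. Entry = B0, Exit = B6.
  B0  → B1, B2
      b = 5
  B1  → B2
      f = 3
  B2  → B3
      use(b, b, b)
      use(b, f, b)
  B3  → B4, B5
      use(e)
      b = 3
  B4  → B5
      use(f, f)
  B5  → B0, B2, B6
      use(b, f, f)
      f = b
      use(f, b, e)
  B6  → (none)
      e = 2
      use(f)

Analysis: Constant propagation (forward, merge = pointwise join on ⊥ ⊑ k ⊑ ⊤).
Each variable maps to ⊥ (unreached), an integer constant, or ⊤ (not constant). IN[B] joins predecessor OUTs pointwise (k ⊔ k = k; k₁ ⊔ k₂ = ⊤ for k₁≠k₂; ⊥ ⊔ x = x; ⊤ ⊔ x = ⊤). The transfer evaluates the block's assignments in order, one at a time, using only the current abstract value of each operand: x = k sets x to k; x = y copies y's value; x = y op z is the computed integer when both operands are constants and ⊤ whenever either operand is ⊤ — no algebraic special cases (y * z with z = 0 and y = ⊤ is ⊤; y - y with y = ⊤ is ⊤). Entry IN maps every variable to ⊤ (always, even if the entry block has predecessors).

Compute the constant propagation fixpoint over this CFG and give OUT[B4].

Fixpoint table:
  B0:  IN=(all ⊤)  OUT={b:5; rest ⊤}
  B1:  IN={b:5; rest ⊤}  OUT={b:5, f:3; rest ⊤}
  B2:  IN=(all ⊤)  OUT=(all ⊤)
  B3:  IN=(all ⊤)  OUT={b:3; rest ⊤}
  B4:  IN={b:3; rest ⊤}  OUT={b:3; rest ⊤}
  B5:  IN={b:3; rest ⊤}  OUT={b:3, f:3; rest ⊤}
  B6:  IN={b:3, f:3; rest ⊤}  OUT={b:3, e:2, f:3; rest ⊤}

Merge at B4: IN[B4] = OUT[B3] = {a: ⊤, b: 3, c: ⊤, d: ⊤, e: ⊤, f: ⊤}
Applying B4's transfer function to that IN value gives OUT[B4] (row B4 above).

Answer: {a: ⊤, b: 3, c: ⊤, d: ⊤, e: ⊤, f: ⊤}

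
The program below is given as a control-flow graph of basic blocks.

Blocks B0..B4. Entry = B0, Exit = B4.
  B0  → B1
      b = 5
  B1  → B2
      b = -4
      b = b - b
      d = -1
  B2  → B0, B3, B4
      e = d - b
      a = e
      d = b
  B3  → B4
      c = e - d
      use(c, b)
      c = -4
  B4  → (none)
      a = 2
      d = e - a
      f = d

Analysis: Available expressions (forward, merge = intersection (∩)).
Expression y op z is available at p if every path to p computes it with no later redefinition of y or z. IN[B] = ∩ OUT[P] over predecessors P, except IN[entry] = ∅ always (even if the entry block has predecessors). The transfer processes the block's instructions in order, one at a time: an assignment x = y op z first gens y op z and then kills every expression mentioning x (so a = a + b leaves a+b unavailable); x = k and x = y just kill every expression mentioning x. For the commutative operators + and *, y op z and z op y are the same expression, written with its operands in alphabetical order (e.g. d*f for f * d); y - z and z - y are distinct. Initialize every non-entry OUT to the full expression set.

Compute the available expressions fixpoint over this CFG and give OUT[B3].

Answer: {e-d}

Working:
Fixpoint table:
  B0:   IN={}   OUT={}
  B1:   IN={}   OUT={}
  B2:   IN={}   OUT={}
  B3:   IN={}   OUT={e-d}
  B4:   IN={}   OUT={e-a}

Merge at B3: IN[B3] = OUT[B2] = {}
Applying B3's transfer function to that IN value gives OUT[B3] (row B3 above).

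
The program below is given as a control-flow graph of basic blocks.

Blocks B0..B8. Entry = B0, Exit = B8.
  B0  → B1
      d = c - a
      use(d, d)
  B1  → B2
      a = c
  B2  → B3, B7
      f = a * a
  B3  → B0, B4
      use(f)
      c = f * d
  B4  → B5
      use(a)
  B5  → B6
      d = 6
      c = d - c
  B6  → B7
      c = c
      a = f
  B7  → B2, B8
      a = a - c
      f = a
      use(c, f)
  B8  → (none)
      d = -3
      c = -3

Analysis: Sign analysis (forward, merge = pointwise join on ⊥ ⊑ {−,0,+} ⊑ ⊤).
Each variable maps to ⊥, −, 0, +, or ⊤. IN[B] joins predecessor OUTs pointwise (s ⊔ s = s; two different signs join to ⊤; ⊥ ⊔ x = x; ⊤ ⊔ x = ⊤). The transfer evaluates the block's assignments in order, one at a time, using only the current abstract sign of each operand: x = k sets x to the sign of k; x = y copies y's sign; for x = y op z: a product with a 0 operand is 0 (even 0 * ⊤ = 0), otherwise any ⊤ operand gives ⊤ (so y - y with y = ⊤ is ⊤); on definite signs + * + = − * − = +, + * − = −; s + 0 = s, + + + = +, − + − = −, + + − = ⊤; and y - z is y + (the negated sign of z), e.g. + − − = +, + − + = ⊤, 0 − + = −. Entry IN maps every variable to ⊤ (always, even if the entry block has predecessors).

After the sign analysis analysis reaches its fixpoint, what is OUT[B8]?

Per-block solution:
  B0:  IN=(all ⊤)  OUT=(all ⊤)
  B1:  IN=(all ⊤)  OUT=(all ⊤)
  B2:  IN=(all ⊤)  OUT=(all ⊤)
  B3:  IN=(all ⊤)  OUT=(all ⊤)
  B4:  IN=(all ⊤)  OUT=(all ⊤)
  B5:  IN=(all ⊤)  OUT={d:+; rest ⊤}
  B6:  IN={d:+; rest ⊤}  OUT={d:+; rest ⊤}
  B7:  IN=(all ⊤)  OUT=(all ⊤)
  B8:  IN=(all ⊤)  OUT={c:-, d:-; rest ⊤}

Merge at B8: IN[B8] = OUT[B7] = {a: ⊤, b: ⊤, c: ⊤, d: ⊤, e: ⊤, f: ⊤}
Applying B8's transfer function to that IN value gives OUT[B8] (row B8 above).

Answer: {a: ⊤, b: ⊤, c: -, d: -, e: ⊤, f: ⊤}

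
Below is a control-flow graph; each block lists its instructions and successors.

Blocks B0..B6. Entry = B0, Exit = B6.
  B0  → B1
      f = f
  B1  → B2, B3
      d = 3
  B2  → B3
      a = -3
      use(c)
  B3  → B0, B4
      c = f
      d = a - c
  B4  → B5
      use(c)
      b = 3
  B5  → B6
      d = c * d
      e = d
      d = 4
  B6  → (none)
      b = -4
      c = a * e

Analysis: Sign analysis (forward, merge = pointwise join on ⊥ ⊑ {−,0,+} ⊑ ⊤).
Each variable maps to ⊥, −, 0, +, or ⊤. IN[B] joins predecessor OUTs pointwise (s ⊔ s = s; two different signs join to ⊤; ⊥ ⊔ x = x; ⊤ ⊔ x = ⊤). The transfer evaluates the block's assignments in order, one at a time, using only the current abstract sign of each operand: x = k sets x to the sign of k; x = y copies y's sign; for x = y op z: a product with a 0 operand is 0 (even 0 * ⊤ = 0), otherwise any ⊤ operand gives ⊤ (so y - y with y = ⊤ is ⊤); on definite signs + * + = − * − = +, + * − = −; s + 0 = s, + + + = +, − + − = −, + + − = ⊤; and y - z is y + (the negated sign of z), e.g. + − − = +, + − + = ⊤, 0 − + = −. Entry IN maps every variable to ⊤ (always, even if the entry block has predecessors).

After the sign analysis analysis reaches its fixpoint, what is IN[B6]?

Fixpoint table:
  B0:   IN=(all ⊤)   OUT=(all ⊤)
  B1:   IN=(all ⊤)   OUT={d:+; rest ⊤}
  B2:   IN={d:+; rest ⊤}   OUT={a:-, d:+; rest ⊤}
  B3:   IN={d:+; rest ⊤}   OUT=(all ⊤)
  B4:   IN=(all ⊤)   OUT={b:+; rest ⊤}
  B5:   IN={b:+; rest ⊤}   OUT={b:+, d:+; rest ⊤}
  B6:   IN={b:+, d:+; rest ⊤}   OUT={b:-, d:+; rest ⊤}

Merge at B6: IN[B6] = OUT[B5] = {a: ⊤, b: +, c: ⊤, d: +, e: ⊤, f: ⊤}

Answer: {a: ⊤, b: +, c: ⊤, d: +, e: ⊤, f: ⊤}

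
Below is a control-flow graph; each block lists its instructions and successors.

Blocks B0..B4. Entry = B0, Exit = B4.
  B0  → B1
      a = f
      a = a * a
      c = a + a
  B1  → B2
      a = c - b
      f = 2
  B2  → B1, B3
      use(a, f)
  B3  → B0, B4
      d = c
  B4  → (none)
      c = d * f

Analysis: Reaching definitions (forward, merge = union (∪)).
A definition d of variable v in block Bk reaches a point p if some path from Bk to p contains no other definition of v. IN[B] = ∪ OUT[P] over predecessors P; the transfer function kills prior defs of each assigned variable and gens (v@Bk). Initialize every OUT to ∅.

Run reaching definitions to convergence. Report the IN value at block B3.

Answer: {a@B1, c@B0, d@B3, f@B1}

Derivation:
Fixpoint table:
  B0:   IN={a@B1, c@B0, d@B3, f@B1}   OUT={a@B0, c@B0, d@B3, f@B1}
  B1:   IN={a@B0, a@B1, c@B0, d@B3, f@B1}   OUT={a@B1, c@B0, d@B3, f@B1}
  B2:   IN={a@B1, c@B0, d@B3, f@B1}   OUT={a@B1, c@B0, d@B3, f@B1}
  B3:   IN={a@B1, c@B0, d@B3, f@B1}   OUT={a@B1, c@B0, d@B3, f@B1}
  B4:   IN={a@B1, c@B0, d@B3, f@B1}   OUT={a@B1, c@B4, d@B3, f@B1}

Merge at B3: IN[B3] = OUT[B2] = {a@B1, c@B0, d@B3, f@B1}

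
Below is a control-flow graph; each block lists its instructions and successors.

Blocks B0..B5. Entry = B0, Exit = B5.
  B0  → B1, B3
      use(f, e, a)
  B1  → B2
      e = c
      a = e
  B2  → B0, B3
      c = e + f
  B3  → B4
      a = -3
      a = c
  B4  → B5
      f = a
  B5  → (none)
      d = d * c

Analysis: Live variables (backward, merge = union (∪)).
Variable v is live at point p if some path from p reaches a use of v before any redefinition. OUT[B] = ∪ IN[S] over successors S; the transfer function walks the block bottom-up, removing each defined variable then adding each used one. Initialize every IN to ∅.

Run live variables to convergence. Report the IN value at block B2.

Converged values:
  B0:   IN={a, c, d, e, f}   OUT={c, d, f}
  B1:   IN={c, d, f}   OUT={a, d, e, f}
  B2:   IN={a, d, e, f}   OUT={a, c, d, e, f}
  B3:   IN={c, d}   OUT={a, c, d}
  B4:   IN={a, c, d}   OUT={c, d}
  B5:   IN={c, d}   OUT={}

Merge at B2: OUT[B2] = IN[B0] ⊔ IN[B3] = {a, c, d, e, f}
Applying B2's transfer function to that OUT value gives IN[B2] (row B2 above).

Answer: {a, d, e, f}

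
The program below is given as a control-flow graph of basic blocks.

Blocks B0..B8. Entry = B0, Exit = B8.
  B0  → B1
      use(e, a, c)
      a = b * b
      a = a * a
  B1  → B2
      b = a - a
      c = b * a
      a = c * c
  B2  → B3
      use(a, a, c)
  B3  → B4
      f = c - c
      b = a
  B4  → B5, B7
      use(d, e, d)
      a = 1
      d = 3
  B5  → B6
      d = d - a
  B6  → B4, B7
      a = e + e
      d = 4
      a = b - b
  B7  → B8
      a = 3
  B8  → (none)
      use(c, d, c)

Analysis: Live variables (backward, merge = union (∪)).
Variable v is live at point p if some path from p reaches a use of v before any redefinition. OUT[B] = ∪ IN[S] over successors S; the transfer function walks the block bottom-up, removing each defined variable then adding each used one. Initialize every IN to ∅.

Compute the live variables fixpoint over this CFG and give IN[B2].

Answer: {a, c, d, e}

Trace:
Fixpoint table:
  B0: | IN={a, b, c, d, e} | OUT={a, d, e}
  B1: | IN={a, d, e} | OUT={a, c, d, e}
  B2: | IN={a, c, d, e} | OUT={a, c, d, e}
  B3: | IN={a, c, d, e} | OUT={b, c, d, e}
  B4: | IN={b, c, d, e} | OUT={a, b, c, d, e}
  B5: | IN={a, b, c, d, e} | OUT={b, c, e}
  B6: | IN={b, c, e} | OUT={b, c, d, e}
  B7: | IN={c, d} | OUT={c, d}
  B8: | IN={c, d} | OUT={}

Merge at B2: OUT[B2] = IN[B3] = {a, c, d, e}
Applying B2's transfer function to that OUT value gives IN[B2] (row B2 above).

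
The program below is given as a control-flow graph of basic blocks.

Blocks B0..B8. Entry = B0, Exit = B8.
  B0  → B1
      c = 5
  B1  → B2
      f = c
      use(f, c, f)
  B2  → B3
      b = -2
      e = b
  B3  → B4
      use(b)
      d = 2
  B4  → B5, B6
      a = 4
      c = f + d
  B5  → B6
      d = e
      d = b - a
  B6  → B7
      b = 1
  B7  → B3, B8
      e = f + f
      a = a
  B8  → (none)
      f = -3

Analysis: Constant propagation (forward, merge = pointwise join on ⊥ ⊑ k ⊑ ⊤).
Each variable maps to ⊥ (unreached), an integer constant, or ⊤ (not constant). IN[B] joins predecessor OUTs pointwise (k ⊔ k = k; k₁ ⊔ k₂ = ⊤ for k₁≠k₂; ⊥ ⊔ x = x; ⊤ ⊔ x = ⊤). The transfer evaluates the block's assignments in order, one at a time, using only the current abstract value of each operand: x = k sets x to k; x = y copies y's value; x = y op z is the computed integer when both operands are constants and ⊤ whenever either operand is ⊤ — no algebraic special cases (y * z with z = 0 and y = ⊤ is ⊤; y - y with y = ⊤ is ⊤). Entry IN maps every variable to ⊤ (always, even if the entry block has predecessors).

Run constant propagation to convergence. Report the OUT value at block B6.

Answer: {a: 4, b: 1, c: 7, d: ⊤, e: ⊤, f: 5}

Working:
Per-block solution:
  B0:   IN=(all ⊤)   OUT={c:5; rest ⊤}
  B1:   IN={c:5; rest ⊤}   OUT={c:5, f:5; rest ⊤}
  B2:   IN={c:5, f:5; rest ⊤}   OUT={b:-2, c:5, e:-2, f:5; rest ⊤}
  B3:   IN={f:5; rest ⊤}   OUT={d:2, f:5; rest ⊤}
  B4:   IN={d:2, f:5; rest ⊤}   OUT={a:4, c:7, d:2, f:5; rest ⊤}
  B5:   IN={a:4, c:7, d:2, f:5; rest ⊤}   OUT={a:4, c:7, f:5; rest ⊤}
  B6:   IN={a:4, c:7, f:5; rest ⊤}   OUT={a:4, b:1, c:7, f:5; rest ⊤}
  B7:   IN={a:4, b:1, c:7, f:5; rest ⊤}   OUT={a:4, b:1, c:7, e:10, f:5; rest ⊤}
  B8:   IN={a:4, b:1, c:7, e:10, f:5; rest ⊤}   OUT={a:4, b:1, c:7, e:10, f:-3; rest ⊤}

Merge at B6: IN[B6] = OUT[B4] ⊔ OUT[B5] = {a: 4, b: ⊤, c: 7, d: ⊤, e: ⊤, f: 5}
Applying B6's transfer function to that IN value gives OUT[B6] (row B6 above).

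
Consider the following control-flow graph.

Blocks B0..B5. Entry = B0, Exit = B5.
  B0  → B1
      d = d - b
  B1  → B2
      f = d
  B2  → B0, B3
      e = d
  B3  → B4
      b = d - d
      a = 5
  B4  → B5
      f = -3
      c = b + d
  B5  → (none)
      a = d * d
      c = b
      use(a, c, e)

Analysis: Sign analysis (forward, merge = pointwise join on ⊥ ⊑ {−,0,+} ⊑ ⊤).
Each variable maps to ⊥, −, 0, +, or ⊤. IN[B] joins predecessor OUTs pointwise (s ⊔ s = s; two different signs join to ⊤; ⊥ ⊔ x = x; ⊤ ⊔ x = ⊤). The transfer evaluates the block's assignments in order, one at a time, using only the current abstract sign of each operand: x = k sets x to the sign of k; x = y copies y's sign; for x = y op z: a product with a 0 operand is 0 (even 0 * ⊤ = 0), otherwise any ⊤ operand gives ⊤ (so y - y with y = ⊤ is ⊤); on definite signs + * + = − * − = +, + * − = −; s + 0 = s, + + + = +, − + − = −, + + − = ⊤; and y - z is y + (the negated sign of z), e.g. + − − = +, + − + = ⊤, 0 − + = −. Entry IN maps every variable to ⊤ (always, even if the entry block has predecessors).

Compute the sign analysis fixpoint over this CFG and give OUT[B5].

Answer: {a: ⊤, b: ⊤, c: ⊤, d: ⊤, e: ⊤, f: -}

Derivation:
Per-block solution:
  B0:  IN=(all ⊤)  OUT=(all ⊤)
  B1:  IN=(all ⊤)  OUT=(all ⊤)
  B2:  IN=(all ⊤)  OUT=(all ⊤)
  B3:  IN=(all ⊤)  OUT={a:+; rest ⊤}
  B4:  IN={a:+; rest ⊤}  OUT={a:+, f:-; rest ⊤}
  B5:  IN={a:+, f:-; rest ⊤}  OUT={f:-; rest ⊤}

Merge at B5: IN[B5] = OUT[B4] = {a: +, b: ⊤, c: ⊤, d: ⊤, e: ⊤, f: -}
Applying B5's transfer function to that IN value gives OUT[B5] (row B5 above).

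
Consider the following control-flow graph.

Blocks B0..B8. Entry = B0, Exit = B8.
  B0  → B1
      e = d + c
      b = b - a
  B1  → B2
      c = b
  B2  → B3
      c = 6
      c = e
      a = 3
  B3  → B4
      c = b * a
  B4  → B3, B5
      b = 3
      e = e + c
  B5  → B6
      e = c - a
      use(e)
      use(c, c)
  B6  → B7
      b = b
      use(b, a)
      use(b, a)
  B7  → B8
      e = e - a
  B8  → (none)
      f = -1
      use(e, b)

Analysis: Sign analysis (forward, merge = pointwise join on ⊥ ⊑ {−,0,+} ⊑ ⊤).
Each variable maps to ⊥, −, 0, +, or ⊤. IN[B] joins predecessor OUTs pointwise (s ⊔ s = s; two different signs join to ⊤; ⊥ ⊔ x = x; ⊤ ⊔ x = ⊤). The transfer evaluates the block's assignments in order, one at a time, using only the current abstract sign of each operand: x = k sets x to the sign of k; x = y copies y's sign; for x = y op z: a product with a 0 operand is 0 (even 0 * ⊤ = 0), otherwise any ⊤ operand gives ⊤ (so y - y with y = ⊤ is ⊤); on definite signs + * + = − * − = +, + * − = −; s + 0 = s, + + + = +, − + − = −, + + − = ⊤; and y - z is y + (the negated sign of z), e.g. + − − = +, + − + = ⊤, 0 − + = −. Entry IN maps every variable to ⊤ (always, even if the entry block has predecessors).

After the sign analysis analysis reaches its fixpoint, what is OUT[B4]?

Answer: {a: +, b: +, c: ⊤, d: ⊤, e: ⊤, f: ⊤}

Derivation:
Fixpoint table:
  B0:  IN=(all ⊤)  OUT=(all ⊤)
  B1:  IN=(all ⊤)  OUT=(all ⊤)
  B2:  IN=(all ⊤)  OUT={a:+; rest ⊤}
  B3:  IN={a:+; rest ⊤}  OUT={a:+; rest ⊤}
  B4:  IN={a:+; rest ⊤}  OUT={a:+, b:+; rest ⊤}
  B5:  IN={a:+, b:+; rest ⊤}  OUT={a:+, b:+; rest ⊤}
  B6:  IN={a:+, b:+; rest ⊤}  OUT={a:+, b:+; rest ⊤}
  B7:  IN={a:+, b:+; rest ⊤}  OUT={a:+, b:+; rest ⊤}
  B8:  IN={a:+, b:+; rest ⊤}  OUT={a:+, b:+, f:-; rest ⊤}

Merge at B4: IN[B4] = OUT[B3] = {a: +, b: ⊤, c: ⊤, d: ⊤, e: ⊤, f: ⊤}
Applying B4's transfer function to that IN value gives OUT[B4] (row B4 above).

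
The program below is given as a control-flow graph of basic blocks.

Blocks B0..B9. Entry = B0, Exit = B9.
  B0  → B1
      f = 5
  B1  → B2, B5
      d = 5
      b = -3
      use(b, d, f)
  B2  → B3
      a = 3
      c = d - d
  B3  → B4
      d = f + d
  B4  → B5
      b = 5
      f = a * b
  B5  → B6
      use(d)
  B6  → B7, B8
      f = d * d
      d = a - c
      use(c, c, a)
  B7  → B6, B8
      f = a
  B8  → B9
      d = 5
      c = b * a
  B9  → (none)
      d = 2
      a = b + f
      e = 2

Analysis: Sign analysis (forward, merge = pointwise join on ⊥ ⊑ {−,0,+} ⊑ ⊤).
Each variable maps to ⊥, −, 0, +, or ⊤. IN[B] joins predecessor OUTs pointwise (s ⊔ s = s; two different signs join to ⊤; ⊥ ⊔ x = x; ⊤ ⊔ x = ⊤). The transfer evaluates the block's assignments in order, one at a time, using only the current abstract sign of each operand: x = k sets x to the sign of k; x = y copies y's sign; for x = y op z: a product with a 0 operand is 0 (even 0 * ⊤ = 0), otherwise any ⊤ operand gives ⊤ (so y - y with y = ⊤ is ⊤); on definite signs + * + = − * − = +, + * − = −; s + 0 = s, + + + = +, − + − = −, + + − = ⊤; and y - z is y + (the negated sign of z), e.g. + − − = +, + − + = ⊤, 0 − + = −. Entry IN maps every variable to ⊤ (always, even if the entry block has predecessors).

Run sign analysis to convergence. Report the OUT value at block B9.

Per-block solution:
  B0:   IN=(all ⊤)   OUT={f:+; rest ⊤}
  B1:   IN={f:+; rest ⊤}   OUT={b:-, d:+, f:+; rest ⊤}
  B2:   IN={b:-, d:+, f:+; rest ⊤}   OUT={a:+, b:-, d:+, f:+; rest ⊤}
  B3:   IN={a:+, b:-, d:+, f:+; rest ⊤}   OUT={a:+, b:-, d:+, f:+; rest ⊤}
  B4:   IN={a:+, b:-, d:+, f:+; rest ⊤}   OUT={a:+, b:+, d:+, f:+; rest ⊤}
  B5:   IN={d:+, f:+; rest ⊤}   OUT={d:+, f:+; rest ⊤}
  B6:   IN=(all ⊤)   OUT=(all ⊤)
  B7:   IN=(all ⊤)   OUT=(all ⊤)
  B8:   IN=(all ⊤)   OUT={d:+; rest ⊤}
  B9:   IN={d:+; rest ⊤}   OUT={d:+, e:+; rest ⊤}

Merge at B9: IN[B9] = OUT[B8] = {a: ⊤, b: ⊤, c: ⊤, d: +, e: ⊤, f: ⊤}
Applying B9's transfer function to that IN value gives OUT[B9] (row B9 above).

Answer: {a: ⊤, b: ⊤, c: ⊤, d: +, e: +, f: ⊤}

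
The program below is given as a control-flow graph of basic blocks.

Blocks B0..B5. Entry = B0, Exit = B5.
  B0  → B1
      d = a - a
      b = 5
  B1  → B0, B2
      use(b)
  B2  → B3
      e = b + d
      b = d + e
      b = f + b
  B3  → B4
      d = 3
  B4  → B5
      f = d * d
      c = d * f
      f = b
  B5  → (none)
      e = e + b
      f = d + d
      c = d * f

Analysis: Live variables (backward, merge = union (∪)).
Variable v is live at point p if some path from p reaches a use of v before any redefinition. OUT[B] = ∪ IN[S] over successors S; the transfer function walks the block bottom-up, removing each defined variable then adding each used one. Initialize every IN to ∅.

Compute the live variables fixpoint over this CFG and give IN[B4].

Per-block solution:
  B0:   IN={a, f}   OUT={a, b, d, f}
  B1:   IN={a, b, d, f}   OUT={a, b, d, f}
  B2:   IN={b, d, f}   OUT={b, e}
  B3:   IN={b, e}   OUT={b, d, e}
  B4:   IN={b, d, e}   OUT={b, d, e}
  B5:   IN={b, d, e}   OUT={}

Merge at B4: OUT[B4] = IN[B5] = {b, d, e}
Applying B4's transfer function to that OUT value gives IN[B4] (row B4 above).

Answer: {b, d, e}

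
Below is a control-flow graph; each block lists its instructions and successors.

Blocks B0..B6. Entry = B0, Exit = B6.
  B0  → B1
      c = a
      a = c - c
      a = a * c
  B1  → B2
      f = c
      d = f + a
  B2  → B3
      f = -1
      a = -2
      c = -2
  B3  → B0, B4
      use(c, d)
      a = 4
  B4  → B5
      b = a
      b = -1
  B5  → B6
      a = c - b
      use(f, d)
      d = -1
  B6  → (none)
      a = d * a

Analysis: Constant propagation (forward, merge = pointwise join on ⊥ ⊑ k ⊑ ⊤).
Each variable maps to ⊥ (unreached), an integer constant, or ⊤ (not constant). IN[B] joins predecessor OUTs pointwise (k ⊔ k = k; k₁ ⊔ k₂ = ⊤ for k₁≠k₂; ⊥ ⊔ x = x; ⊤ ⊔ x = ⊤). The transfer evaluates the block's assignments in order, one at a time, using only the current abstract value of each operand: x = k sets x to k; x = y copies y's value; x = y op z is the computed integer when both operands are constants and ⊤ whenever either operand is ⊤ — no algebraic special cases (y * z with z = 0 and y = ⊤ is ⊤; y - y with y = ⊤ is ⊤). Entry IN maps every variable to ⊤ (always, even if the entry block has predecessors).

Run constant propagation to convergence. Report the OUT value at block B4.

Fixpoint table:
  B0:   IN=(all ⊤)   OUT=(all ⊤)
  B1:   IN=(all ⊤)   OUT=(all ⊤)
  B2:   IN=(all ⊤)   OUT={a:-2, c:-2, f:-1; rest ⊤}
  B3:   IN={a:-2, c:-2, f:-1; rest ⊤}   OUT={a:4, c:-2, f:-1; rest ⊤}
  B4:   IN={a:4, c:-2, f:-1; rest ⊤}   OUT={a:4, b:-1, c:-2, f:-1; rest ⊤}
  B5:   IN={a:4, b:-1, c:-2, f:-1; rest ⊤}   OUT={a:-1, b:-1, c:-2, d:-1, f:-1; rest ⊤}
  B6:   IN={a:-1, b:-1, c:-2, d:-1, f:-1; rest ⊤}   OUT={a:1, b:-1, c:-2, d:-1, f:-1; rest ⊤}

Merge at B4: IN[B4] = OUT[B3] = {a: 4, b: ⊤, c: -2, d: ⊤, e: ⊤, f: -1}
Applying B4's transfer function to that IN value gives OUT[B4] (row B4 above).

Answer: {a: 4, b: -1, c: -2, d: ⊤, e: ⊤, f: -1}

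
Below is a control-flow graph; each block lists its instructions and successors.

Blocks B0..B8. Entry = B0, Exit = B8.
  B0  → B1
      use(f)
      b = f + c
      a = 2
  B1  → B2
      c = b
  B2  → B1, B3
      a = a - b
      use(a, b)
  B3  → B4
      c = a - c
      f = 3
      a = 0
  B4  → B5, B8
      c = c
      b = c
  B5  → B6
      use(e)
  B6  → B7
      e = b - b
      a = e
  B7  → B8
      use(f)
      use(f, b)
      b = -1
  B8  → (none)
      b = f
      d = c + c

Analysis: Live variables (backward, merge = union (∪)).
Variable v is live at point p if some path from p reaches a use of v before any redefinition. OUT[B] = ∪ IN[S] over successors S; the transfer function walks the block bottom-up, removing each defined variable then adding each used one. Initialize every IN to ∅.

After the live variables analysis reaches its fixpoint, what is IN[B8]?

Answer: {c, f}

Trace:
Fixpoint table:
  B0:   IN={c, e, f}   OUT={a, b, e}
  B1:   IN={a, b, e}   OUT={a, b, c, e}
  B2:   IN={a, b, c, e}   OUT={a, b, c, e}
  B3:   IN={a, c, e}   OUT={c, e, f}
  B4:   IN={c, e, f}   OUT={b, c, e, f}
  B5:   IN={b, c, e, f}   OUT={b, c, f}
  B6:   IN={b, c, f}   OUT={b, c, f}
  B7:   IN={b, c, f}   OUT={c, f}
  B8:   IN={c, f}   OUT={}

B8 is the boundary node: OUT[B8] = {}
Applying B8's transfer function to that OUT value gives IN[B8] (row B8 above).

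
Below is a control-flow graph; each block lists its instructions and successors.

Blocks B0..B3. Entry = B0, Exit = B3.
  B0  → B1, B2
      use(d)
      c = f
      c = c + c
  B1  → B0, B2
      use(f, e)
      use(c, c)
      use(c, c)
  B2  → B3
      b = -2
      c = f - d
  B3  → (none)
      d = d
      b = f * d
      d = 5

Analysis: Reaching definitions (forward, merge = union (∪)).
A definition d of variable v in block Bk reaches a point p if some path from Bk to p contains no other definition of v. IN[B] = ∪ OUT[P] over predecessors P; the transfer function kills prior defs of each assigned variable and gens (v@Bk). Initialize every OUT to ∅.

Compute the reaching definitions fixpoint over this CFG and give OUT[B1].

Converged values:
  B0: | IN={c@B0} | OUT={c@B0}
  B1: | IN={c@B0} | OUT={c@B0}
  B2: | IN={c@B0} | OUT={b@B2, c@B2}
  B3: | IN={b@B2, c@B2} | OUT={b@B3, c@B2, d@B3}

Merge at B1: IN[B1] = OUT[B0] = {c@B0}
Applying B1's transfer function to that IN value gives OUT[B1] (row B1 above).

Answer: {c@B0}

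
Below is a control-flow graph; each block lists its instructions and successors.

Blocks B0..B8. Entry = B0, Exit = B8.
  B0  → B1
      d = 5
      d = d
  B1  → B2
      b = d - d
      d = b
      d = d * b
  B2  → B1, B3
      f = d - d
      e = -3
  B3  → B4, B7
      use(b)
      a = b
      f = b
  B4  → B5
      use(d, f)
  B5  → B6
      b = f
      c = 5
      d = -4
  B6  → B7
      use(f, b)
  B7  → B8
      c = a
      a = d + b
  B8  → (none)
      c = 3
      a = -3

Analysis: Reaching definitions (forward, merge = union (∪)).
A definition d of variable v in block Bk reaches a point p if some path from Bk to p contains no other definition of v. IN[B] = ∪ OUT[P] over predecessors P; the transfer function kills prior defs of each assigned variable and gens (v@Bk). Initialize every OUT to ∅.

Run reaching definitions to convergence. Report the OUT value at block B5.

Converged values:
  B0:  IN={}  OUT={d@B0}
  B1:  IN={b@B1, d@B0, d@B1, e@B2, f@B2}  OUT={b@B1, d@B1, e@B2, f@B2}
  B2:  IN={b@B1, d@B1, e@B2, f@B2}  OUT={b@B1, d@B1, e@B2, f@B2}
  B3:  IN={b@B1, d@B1, e@B2, f@B2}  OUT={a@B3, b@B1, d@B1, e@B2, f@B3}
  B4:  IN={a@B3, b@B1, d@B1, e@B2, f@B3}  OUT={a@B3, b@B1, d@B1, e@B2, f@B3}
  B5:  IN={a@B3, b@B1, d@B1, e@B2, f@B3}  OUT={a@B3, b@B5, c@B5, d@B5, e@B2, f@B3}
  B6:  IN={a@B3, b@B5, c@B5, d@B5, e@B2, f@B3}  OUT={a@B3, b@B5, c@B5, d@B5, e@B2, f@B3}
  B7:  IN={a@B3, b@B1, b@B5, c@B5, d@B1, d@B5, e@B2, f@B3}  OUT={a@B7, b@B1, b@B5, c@B7, d@B1, d@B5, e@B2, f@B3}
  B8:  IN={a@B7, b@B1, b@B5, c@B7, d@B1, d@B5, e@B2, f@B3}  OUT={a@B8, b@B1, b@B5, c@B8, d@B1, d@B5, e@B2, f@B3}

Merge at B5: IN[B5] = OUT[B4] = {a@B3, b@B1, d@B1, e@B2, f@B3}
Applying B5's transfer function to that IN value gives OUT[B5] (row B5 above).

Answer: {a@B3, b@B5, c@B5, d@B5, e@B2, f@B3}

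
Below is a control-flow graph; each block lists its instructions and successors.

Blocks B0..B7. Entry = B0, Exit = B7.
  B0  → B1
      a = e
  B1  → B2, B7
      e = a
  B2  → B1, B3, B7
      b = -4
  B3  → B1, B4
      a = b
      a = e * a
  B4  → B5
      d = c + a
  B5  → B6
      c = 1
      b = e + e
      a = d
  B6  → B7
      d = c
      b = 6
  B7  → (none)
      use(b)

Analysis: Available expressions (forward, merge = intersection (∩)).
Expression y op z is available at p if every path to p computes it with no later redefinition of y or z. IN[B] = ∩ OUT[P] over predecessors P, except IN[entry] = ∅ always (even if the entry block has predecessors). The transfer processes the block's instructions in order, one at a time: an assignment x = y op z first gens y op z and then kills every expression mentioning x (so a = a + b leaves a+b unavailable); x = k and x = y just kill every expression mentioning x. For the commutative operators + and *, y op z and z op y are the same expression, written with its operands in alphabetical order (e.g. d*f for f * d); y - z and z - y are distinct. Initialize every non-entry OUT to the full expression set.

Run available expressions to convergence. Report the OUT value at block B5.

Answer: {e+e}

Derivation:
Converged values:
  B0:   IN={}   OUT={}
  B1:   IN={}   OUT={}
  B2:   IN={}   OUT={}
  B3:   IN={}   OUT={}
  B4:   IN={}   OUT={a+c}
  B5:   IN={a+c}   OUT={e+e}
  B6:   IN={e+e}   OUT={e+e}
  B7:   IN={}   OUT={}

Merge at B5: IN[B5] = OUT[B4] = {a+c}
Applying B5's transfer function to that IN value gives OUT[B5] (row B5 above).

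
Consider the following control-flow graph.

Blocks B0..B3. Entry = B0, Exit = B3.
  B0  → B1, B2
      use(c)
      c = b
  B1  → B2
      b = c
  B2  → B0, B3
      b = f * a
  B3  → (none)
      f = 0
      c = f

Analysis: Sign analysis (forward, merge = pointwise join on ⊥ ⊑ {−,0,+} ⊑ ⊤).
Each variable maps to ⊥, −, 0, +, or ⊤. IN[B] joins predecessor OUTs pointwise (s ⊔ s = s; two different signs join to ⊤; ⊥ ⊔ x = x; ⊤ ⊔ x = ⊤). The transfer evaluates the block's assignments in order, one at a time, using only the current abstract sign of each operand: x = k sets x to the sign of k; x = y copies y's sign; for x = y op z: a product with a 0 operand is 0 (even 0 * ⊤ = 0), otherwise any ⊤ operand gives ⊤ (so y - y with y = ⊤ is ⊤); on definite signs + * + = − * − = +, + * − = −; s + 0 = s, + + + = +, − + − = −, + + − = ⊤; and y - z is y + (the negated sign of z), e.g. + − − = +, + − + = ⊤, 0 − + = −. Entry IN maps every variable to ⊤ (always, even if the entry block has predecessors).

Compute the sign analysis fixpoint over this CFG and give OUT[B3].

Fixpoint table:
  B0:   IN=(all ⊤)   OUT=(all ⊤)
  B1:   IN=(all ⊤)   OUT=(all ⊤)
  B2:   IN=(all ⊤)   OUT=(all ⊤)
  B3:   IN=(all ⊤)   OUT={c:0, f:0; rest ⊤}

Merge at B3: IN[B3] = OUT[B2] = {a: ⊤, b: ⊤, c: ⊤, d: ⊤, e: ⊤, f: ⊤}
Applying B3's transfer function to that IN value gives OUT[B3] (row B3 above).

Answer: {a: ⊤, b: ⊤, c: 0, d: ⊤, e: ⊤, f: 0}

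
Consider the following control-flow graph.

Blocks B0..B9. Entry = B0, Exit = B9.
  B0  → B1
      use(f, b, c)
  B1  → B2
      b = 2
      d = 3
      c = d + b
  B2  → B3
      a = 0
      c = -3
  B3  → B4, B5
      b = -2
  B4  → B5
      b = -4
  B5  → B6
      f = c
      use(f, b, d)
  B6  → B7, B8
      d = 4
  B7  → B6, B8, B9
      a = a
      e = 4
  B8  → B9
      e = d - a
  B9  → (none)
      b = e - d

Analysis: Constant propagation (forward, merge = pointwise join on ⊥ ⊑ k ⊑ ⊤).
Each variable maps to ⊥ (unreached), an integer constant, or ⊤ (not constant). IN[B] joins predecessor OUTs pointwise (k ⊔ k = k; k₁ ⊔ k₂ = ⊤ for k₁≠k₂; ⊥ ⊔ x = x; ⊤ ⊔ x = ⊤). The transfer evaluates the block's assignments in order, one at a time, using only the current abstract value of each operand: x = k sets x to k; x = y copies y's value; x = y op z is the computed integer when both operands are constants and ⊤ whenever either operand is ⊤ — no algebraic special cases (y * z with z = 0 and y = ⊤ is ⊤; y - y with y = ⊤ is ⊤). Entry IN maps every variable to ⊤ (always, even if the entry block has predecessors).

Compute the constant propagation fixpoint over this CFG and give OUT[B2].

Fixpoint table:
  B0:  IN=(all ⊤)  OUT=(all ⊤)
  B1:  IN=(all ⊤)  OUT={b:2, c:5, d:3; rest ⊤}
  B2:  IN={b:2, c:5, d:3; rest ⊤}  OUT={a:0, b:2, c:-3, d:3; rest ⊤}
  B3:  IN={a:0, b:2, c:-3, d:3; rest ⊤}  OUT={a:0, b:-2, c:-3, d:3; rest ⊤}
  B4:  IN={a:0, b:-2, c:-3, d:3; rest ⊤}  OUT={a:0, b:-4, c:-3, d:3; rest ⊤}
  B5:  IN={a:0, c:-3, d:3; rest ⊤}  OUT={a:0, c:-3, d:3, f:-3; rest ⊤}
  B6:  IN={a:0, c:-3, f:-3; rest ⊤}  OUT={a:0, c:-3, d:4, f:-3; rest ⊤}
  B7:  IN={a:0, c:-3, d:4, f:-3; rest ⊤}  OUT={a:0, c:-3, d:4, e:4, f:-3; rest ⊤}
  B8:  IN={a:0, c:-3, d:4, f:-3; rest ⊤}  OUT={a:0, c:-3, d:4, e:4, f:-3; rest ⊤}
  B9:  IN={a:0, c:-3, d:4, e:4, f:-3; rest ⊤}  OUT={a:0, b:0, c:-3, d:4, e:4, f:-3; rest ⊤}

Merge at B2: IN[B2] = OUT[B1] = {a: ⊤, b: 2, c: 5, d: 3, e: ⊤, f: ⊤}
Applying B2's transfer function to that IN value gives OUT[B2] (row B2 above).

Answer: {a: 0, b: 2, c: -3, d: 3, e: ⊤, f: ⊤}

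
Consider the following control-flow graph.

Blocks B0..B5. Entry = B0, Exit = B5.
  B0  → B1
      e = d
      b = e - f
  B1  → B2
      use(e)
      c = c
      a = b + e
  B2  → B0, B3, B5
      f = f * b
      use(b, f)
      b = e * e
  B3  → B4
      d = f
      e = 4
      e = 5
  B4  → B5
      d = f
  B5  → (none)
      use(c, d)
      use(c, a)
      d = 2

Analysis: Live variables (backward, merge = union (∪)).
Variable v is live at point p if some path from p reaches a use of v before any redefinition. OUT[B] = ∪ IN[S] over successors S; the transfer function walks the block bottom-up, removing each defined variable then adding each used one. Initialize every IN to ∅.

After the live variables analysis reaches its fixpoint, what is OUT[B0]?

Answer: {b, c, d, e, f}

Working:
Converged values:
  B0:   IN={c, d, f}   OUT={b, c, d, e, f}
  B1:   IN={b, c, d, e, f}   OUT={a, b, c, d, e, f}
  B2:   IN={a, b, c, d, e, f}   OUT={a, c, d, f}
  B3:   IN={a, c, f}   OUT={a, c, f}
  B4:   IN={a, c, f}   OUT={a, c, d}
  B5:   IN={a, c, d}   OUT={}

Merge at B0: OUT[B0] = IN[B1] = {b, c, d, e, f}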